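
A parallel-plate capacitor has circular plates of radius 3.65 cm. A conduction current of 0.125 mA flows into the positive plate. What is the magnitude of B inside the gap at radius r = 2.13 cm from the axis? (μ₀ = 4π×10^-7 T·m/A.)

4.00×10^-10 T

Between the plates the displacement current equals the wire current: I_d = 0.125 mA = 1.25×10^-4 A.
An Ampèrian loop of radius r encloses a fraction (r/R)² of I_d. Then B·2πr = μ₀ I_d (r/R)², giving B = μ₀ I_d r/(2πR²) = 4.00×10^-10 T.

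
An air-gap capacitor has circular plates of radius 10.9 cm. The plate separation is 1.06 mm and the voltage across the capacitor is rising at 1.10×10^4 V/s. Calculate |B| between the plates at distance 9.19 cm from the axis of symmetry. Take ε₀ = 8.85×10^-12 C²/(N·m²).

I_d = C dV/dt with C = ε₀πR²/d = 3.117×10^-10 F, so I_d = (3.117×10^-10)(1.10×10^4) = 3.429×10^-6 A.
An Ampèrian loop of radius r encloses a fraction (r/R)² of I_d. Then B·2πr = μ₀ I_d (r/R)², giving B = μ₀ I_d r/(2πR²) = 5.30×10^-12 T.

5.30×10^-12 T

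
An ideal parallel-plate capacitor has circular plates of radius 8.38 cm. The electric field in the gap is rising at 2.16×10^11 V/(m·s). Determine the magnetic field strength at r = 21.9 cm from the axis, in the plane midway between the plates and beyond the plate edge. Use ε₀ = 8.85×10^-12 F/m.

3.85×10^-8 T

Total displacement current: I_d = ε₀(πR²)(dE/dt) = (8.85×10^-12)(0.02206)(2.16×10^11) = 0.04217 A.
With r > R the enclosed displacement current is the full I_d; B = μ₀ I_d / (2πr) = 3.85×10^-8 T.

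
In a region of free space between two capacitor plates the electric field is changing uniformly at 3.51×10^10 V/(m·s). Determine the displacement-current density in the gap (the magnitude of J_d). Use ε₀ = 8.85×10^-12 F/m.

0.311 A/m²

J_d = ε₀ ∂E/∂t, so J_d = 0.311 A/m².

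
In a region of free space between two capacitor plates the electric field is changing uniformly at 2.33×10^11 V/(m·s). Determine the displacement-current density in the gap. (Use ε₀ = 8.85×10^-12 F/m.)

J_d = ε₀ ∂E/∂t, so J_d = 2.06 A/m².

2.06 A/m²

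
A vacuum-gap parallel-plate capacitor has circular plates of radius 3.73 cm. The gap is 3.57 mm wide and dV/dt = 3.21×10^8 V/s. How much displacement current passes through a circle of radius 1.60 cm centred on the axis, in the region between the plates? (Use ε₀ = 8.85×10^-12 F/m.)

6.40×10^-4 A

dE/dt = (dV/dt)/d = 8.992×10^10 V/(m·s); I_d = ε₀(πR²)(dE/dt) = (8.85×10^-12)(4.371×10^-3)(8.992×10^10) = 3.478×10^-3 A.
The field is uniform, so I_d,enc = I_d (r/R)² = (3.478×10^-3)(1.60/3.73)² = 6.40×10^-4 A.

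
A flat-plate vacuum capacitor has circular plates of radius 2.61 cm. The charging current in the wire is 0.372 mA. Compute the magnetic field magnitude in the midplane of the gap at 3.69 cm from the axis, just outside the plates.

2.02×10^-9 T

Between the plates the displacement current equals the wire current: I_d = 0.372 mA = 3.72×10^-4 A.
With r > R the enclosed displacement current is the full I_d; B = μ₀ I_d / (2πr) = 2.02×10^-9 T.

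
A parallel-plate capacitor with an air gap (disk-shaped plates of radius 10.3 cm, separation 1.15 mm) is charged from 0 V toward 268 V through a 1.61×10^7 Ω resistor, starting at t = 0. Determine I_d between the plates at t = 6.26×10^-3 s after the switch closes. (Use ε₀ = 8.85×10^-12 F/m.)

3.66×10^-6 A

With C = ε₀A/d = (8.85×10^-12)(0.03333)/(1.15×10^-3) = 2.565×10^-10 F, the time constant is τ = RC = 4.130×10^-3 s, so t/τ = 1.516 and e^(−t/τ) = 0.2196.
I_d = I_cond = (V₀/R) e^(−t/τ) = (1.665×10^-5)(0.2196) = 3.66×10^-6 A.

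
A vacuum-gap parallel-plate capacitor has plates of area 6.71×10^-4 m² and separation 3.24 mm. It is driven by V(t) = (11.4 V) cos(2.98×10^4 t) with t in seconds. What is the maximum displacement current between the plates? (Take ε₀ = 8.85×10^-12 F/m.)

The displacement current equals the conduction current C dV/dt, which peaks at C V₀ ω.
With C = ε₀A/d = (8.85×10^-12)(6.71×10^-4)/(3.24×10^-3) = 1.833×10^-12 F and ω = 2.98×10^4 rad/s, I_d,max = (1.833×10^-12)(11.4)(2.98×10^4) = 6.23×10^-7 A.

6.23×10^-7 A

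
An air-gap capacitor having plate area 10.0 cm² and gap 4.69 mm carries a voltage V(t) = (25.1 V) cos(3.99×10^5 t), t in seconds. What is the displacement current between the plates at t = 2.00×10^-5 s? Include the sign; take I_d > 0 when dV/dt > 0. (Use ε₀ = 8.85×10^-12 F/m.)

dV/dt = (25.1)(3.99×10^5)·−sin(7.98) = -9.935×10^6 V/s.
I_d = C dV/dt with C = ε₀A/d = (8.85×10^-12)(1.00×10^-3)/(4.69×10^-3) = 1.887×10^-12 F, so I_d = (1.887×10^-12)(-9.935×10^6) = -1.87×10^-5 A.

-1.87×10^-5 A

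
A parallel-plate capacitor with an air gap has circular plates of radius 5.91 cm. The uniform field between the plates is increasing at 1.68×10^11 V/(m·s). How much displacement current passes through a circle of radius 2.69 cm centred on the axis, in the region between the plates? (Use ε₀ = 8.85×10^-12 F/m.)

3.38×10^-3 A

Through the whole plate area (πR² = 0.01097 m²), I_d = ε₀ πR² dE/dt = 0.01631 A.
Since J_d is uniform, the enclosed fraction is (r/R)² = 0.2072, giving I_d,enc = 3.38×10^-3 A.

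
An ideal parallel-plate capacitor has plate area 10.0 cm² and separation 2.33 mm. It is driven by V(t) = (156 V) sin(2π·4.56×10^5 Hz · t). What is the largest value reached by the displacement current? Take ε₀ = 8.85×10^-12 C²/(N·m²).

1.70×10^-3 A

(dE/dt)_max = V₀ω/d = 1.918×10^11 V/(m·s); ω = 2πf = 2.865×10^6 rad/s.
I_d,max = ε₀ A (dE/dt)_max = (8.85×10^-12)(1.00×10^-3)(1.918×10^11) = 1.70×10^-3 A.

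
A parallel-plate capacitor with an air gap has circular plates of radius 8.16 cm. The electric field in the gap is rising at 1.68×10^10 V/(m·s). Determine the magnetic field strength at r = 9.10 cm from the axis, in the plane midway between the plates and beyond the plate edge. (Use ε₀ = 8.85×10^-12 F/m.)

6.84×10^-9 T

Through the whole plate area (πR² = 0.02092 m²), I_d = ε₀ πR² dE/dt = 3.110×10^-3 A.
For r ≥ R the full I_d is enclosed: B = μ₀ I_d/(2πr) = (4π×10^-7)(3.110×10^-3)/(2π·0.0910) = 6.84×10^-9 T.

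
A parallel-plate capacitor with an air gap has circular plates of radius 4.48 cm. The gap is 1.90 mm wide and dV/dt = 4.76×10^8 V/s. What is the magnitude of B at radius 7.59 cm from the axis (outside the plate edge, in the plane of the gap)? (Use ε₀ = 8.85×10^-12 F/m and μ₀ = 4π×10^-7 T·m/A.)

I_d = C dV/dt with C = ε₀πR²/d = 2.937×10^-11 F, so I_d = (2.937×10^-11)(4.76×10^8) = 0.01398 A.
Outside the plates the loop encloses all of I_d, so B·2πr = μ₀ I_d and B = 3.68×10^-8 T.

3.68×10^-8 T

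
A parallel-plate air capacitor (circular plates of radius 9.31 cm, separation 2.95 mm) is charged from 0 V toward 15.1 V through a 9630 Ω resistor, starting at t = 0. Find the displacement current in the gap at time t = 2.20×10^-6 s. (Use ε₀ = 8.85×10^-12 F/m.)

9.57×10^-5 A

C = ε₀A/d = (8.85×10^-12)(0.02723)/(2.95×10^-3) = 8.169×10^-11 F, so τ = RC = 7.867×10^-7 s.
The conduction current is I(t) = (V₀/R) e^(−t/τ), and the displacement current between the plates equals it.
t/τ = 2.796; I_d = (15.1/9630) · e^(−2.796) = (1.568×10^-3)(0.06105) = 9.57×10^-5 A.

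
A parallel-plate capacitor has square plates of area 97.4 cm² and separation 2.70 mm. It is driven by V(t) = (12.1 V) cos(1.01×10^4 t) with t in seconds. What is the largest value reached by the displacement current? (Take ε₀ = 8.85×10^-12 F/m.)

3.90×10^-6 A

(dE/dt)_max = V₀ω/d = 4.526×10^7 V/(m·s); ω = 1.01×10^4 rad/s.
I_d,max = ε₀ A (dE/dt)_max = (8.85×10^-12)(9.74×10^-3)(4.526×10^7) = 3.90×10^-6 A.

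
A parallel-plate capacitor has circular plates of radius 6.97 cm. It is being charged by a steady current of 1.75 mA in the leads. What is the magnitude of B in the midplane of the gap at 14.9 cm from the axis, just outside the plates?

Between the plates the displacement current equals the wire current: I_d = 1.75 mA = 1.75×10^-3 A.
Outside the plates the loop encloses all of I_d, so B·2πr = μ₀ I_d and B = 2.35×10^-9 T.

2.35×10^-9 T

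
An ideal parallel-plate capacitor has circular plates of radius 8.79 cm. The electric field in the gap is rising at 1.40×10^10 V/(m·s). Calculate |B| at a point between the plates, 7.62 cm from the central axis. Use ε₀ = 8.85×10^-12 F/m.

Total displacement current: I_d = ε₀(πR²)(dE/dt) = (8.85×10^-12)(0.02427)(1.40×10^10) = 3.007×10^-3 A.
For r < R the Ampère–Maxwell law gives B(2πr) = μ₀ I_d (r²/R²), so B = μ₀ I_d r/(2πR²) = (4π×10^-7)(3.007×10^-3)(0.0762)/(2π·0.0879²) = 5.93×10^-9 T.

5.93×10^-9 T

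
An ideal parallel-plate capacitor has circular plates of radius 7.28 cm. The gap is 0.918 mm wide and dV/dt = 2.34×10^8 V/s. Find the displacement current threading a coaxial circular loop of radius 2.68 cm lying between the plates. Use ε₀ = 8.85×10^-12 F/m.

I_d = C dV/dt with C = ε₀πR²/d = 1.605×10^-10 F, so I_d = (1.605×10^-10)(2.34×10^8) = 0.03756 A.
The field is uniform, so I_d,enc = I_d (r/R)² = (0.03756)(2.68/7.28)² = 5.09×10^-3 A.

5.09×10^-3 A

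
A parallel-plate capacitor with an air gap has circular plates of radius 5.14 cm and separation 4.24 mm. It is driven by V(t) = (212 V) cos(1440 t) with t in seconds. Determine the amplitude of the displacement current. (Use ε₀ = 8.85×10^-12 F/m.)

5.29×10^-6 A

(dE/dt)_max = V₀ω/d = 7.200×10^7 V/(m·s); ω = 1440 rad/s.
I_d,max = ε₀ A (dE/dt)_max = (8.85×10^-12)(8.300×10^-3)(7.200×10^7) = 5.29×10^-6 A.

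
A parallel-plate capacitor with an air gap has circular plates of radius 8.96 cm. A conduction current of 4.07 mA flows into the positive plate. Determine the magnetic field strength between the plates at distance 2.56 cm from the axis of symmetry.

No conduction current crosses the gap, so I_d there equals the 4.07×10^-3 A in the leads.
For r < R the Ampère–Maxwell law gives B(2πr) = μ₀ I_d (r²/R²), so B = μ₀ I_d r/(2πR²) = (4π×10^-7)(4.07×10^-3)(0.0256)/(2π·0.0896²) = 2.60×10^-9 T.

2.60×10^-9 T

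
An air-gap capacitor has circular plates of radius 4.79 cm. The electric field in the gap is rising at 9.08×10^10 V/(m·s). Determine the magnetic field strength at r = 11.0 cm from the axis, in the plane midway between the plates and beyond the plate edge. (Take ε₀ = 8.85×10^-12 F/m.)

1.05×10^-8 T

I_d = ε₀ dΦ_E/dt = ε₀ πR² (dE/dt) = (8.85×10^-12)(7.208×10^-3)(9.08×10^10) = 5.792×10^-3 A through the full plate area.
With r > R the enclosed displacement current is the full I_d; B = μ₀ I_d / (2πr) = 1.05×10^-8 T.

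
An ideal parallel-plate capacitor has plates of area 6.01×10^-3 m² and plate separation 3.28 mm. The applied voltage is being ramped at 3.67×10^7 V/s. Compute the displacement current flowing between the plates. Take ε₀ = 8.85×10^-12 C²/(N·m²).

The displacement current equals the charging current C dV/dt. With C = ε₀A/d = (8.85×10^-12)(6.01×10^-3)/(3.28×10^-3) = 1.622×10^-11 F, I_d = (1.622×10^-11)(3.67×10^7) = 5.95×10^-4 A.

5.95×10^-4 A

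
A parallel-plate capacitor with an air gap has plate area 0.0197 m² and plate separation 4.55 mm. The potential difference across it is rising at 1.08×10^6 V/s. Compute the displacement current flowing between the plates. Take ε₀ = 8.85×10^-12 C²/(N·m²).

C = ε₀A/d = (8.85×10^-12)(0.0197)/(4.55×10^-3) = 3.832×10^-11 F.
I_d = C dV/dt = (3.832×10^-11)(1.08×10^6) = 4.14×10^-5 A.

4.14×10^-5 A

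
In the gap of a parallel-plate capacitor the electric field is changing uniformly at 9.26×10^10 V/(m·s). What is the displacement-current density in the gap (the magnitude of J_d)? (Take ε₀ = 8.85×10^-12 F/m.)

J_d = ε₀ ∂E/∂t, so J_d = 0.820 A/m².

0.820 A/m²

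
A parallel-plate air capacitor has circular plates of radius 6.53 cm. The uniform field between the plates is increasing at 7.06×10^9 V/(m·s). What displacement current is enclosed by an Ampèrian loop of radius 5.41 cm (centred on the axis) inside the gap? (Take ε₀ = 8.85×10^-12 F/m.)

5.75×10^-4 A

I_d = ε₀ dΦ_E/dt = ε₀ πR² (dE/dt) = (8.85×10^-12)(0.01340)(7.06×10^9) = 8.372×10^-4 A through the full plate area.
Through an area πr² the displacement current is I_d·(πr²/πR²) = I_d (r/R)² = 5.75×10^-4 A.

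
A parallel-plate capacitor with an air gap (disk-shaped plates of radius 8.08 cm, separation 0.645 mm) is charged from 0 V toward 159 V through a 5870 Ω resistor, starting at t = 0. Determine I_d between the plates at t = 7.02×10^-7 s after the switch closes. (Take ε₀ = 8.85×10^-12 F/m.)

With C = ε₀A/d = (8.85×10^-12)(0.02051)/(6.45×10^-4) = 2.814×10^-10 F, the time constant is τ = RC = 1.652×10^-6 s, so t/τ = 0.4249 and e^(−t/τ) = 0.6538.
I_d = I_cond = (V₀/R) e^(−t/τ) = (0.02709)(0.6538) = 0.0177 A.

0.0177 A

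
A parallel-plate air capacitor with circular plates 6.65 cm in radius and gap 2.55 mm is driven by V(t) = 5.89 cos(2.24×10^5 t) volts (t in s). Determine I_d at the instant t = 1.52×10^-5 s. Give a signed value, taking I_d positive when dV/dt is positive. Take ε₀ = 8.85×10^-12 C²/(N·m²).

C = ε₀A/d = (8.85×10^-12)(0.01389)/(2.55×10^-3) = 4.821×10^-11 F. dV/dt = V₀ω·−sin(ωt); at ωt = 3.4048 rad this factor is 0.2602.
I_d = C dV/dt = (4.821×10^-11)(5.89)(2.24×10^5)(0.2602) = 1.66×10^-5 A.

1.66×10^-5 A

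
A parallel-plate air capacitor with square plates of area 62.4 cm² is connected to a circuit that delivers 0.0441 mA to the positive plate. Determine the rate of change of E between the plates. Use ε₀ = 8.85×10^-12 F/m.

7.99×10^8 V/(m·s)

Charge continuity gives I_d = I = 4.41×10^-5 A between the plates.
Inverting I_d = ε₀ A dE/dt gives dE/dt = 4.41×10^-5 / (8.85×10^-12 · 6.24×10^-3) = 7.99×10^8 V/(m·s).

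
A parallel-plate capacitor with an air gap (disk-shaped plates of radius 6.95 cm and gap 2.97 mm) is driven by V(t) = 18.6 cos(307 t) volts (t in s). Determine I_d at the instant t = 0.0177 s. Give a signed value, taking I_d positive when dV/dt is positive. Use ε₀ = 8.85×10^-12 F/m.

1.94×10^-7 A

C = ε₀A/d = (8.85×10^-12)(0.01517)/(2.97×10^-3) = 4.520×10^-11 F. dV/dt = V₀ω·−sin(ωt); at ωt = 5.4339 rad this factor is 0.7508.
I_d = C dV/dt = (4.520×10^-11)(18.6)(307)(0.7508) = 1.94×10^-7 A.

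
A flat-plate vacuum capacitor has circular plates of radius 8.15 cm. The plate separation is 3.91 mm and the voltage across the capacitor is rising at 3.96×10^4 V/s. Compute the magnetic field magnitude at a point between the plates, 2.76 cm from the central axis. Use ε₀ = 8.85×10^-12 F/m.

With E = V/d, dE/dt = 1.013×10^7 V/(m·s) and πR² = 0.02087 m², giving I_d = ε₀ πR² dE/dt = 1.871×10^-6 A.
An Ampèrian loop of radius r encloses a fraction (r/R)² of I_d. Then B·2πr = μ₀ I_d (r/R)², giving B = μ₀ I_d r/(2πR²) = 1.55×10^-12 T.

1.55×10^-12 T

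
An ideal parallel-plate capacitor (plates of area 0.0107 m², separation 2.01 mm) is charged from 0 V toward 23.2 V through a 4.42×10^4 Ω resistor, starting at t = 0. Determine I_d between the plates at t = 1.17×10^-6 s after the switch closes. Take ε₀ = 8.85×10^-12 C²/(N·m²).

2.99×10^-4 A

With C = ε₀A/d = (8.85×10^-12)(0.0107)/(2.01×10^-3) = 4.711×10^-11 F, the time constant is τ = RC = 2.082×10^-6 s, so t/τ = 0.5620 and e^(−t/τ) = 0.5701.
I_d = I_cond = (V₀/R) e^(−t/τ) = (5.249×10^-4)(0.5701) = 2.99×10^-4 A.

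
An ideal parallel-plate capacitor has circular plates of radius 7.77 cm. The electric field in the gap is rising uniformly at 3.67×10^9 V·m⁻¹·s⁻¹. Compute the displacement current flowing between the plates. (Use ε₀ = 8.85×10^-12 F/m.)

With a uniform field, Φ_E = EA, so I_d = ε₀ A dE/dt = 6.16×10^-4 A.

6.16×10^-4 A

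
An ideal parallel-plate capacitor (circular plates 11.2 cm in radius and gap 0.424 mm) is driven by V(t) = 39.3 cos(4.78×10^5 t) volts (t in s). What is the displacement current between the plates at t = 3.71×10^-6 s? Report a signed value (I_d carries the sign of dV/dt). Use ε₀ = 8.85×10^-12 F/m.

-0.0151 A

C = ε₀A/d = (8.85×10^-12)(0.03941)/(4.24×10^-4) = 8.226×10^-10 F. dV/dt = V₀ω·−sin(ωt); at ωt = 1.77338 rad this factor is -0.9796.
I_d = C dV/dt = (8.226×10^-10)(39.3)(4.78×10^5)(-0.9796) = -0.0151 A.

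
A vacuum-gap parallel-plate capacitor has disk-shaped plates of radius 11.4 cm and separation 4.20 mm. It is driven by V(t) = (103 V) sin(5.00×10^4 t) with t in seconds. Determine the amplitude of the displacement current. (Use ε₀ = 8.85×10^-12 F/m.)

4.43×10^-4 A

The displacement current equals the conduction current C dV/dt, which peaks at C V₀ ω.
With C = ε₀A/d = (8.85×10^-12)(0.04083)/(4.20×10^-3) = 8.603×10^-11 F and ω = 5.00×10^4 rad/s, I_d,max = (8.603×10^-11)(103)(5.00×10^4) = 4.43×10^-4 A.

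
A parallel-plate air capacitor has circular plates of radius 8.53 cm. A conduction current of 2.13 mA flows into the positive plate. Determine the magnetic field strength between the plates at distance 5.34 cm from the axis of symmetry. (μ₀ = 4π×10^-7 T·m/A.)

Between the plates the displacement current equals the wire current: I_d = 2.13 mA = 2.13×10^-3 A.
An Ampèrian loop of radius r encloses a fraction (r/R)² of I_d. Then B·2πr = μ₀ I_d (r/R)², giving B = μ₀ I_d r/(2πR²) = 3.13×10^-9 T.

3.13×10^-9 T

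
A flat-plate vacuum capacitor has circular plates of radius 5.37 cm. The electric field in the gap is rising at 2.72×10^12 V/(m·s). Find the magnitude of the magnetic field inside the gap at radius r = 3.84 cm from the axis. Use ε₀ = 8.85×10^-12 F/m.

I_d = ε₀ dΦ_E/dt = ε₀ πR² (dE/dt) = (8.85×10^-12)(9.059×10^-3)(2.72×10^12) = 0.2181 A through the full plate area.
∮B·dl = μ₀ I_d,enc with I_d,enc = I_d r²/R² = 0.1115 A; so B = μ₀ I_d,enc/(2πr) = 5.81×10^-7 T.

5.81×10^-7 T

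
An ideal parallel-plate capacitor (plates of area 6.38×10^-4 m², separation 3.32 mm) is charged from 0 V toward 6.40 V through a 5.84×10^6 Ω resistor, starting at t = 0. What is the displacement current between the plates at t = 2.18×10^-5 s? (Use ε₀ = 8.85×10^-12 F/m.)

1.22×10^-7 A

C = ε₀A/d = (8.85×10^-12)(6.38×10^-4)/(3.32×10^-3) = 1.701×10^-12 F, so τ = RC = 9.934×10^-6 s.
The conduction current is I(t) = (V₀/R) e^(−t/τ), and the displacement current between the plates equals it.
t/τ = 2.194; I_d = (6.40/5.84×10^6) · e^(−2.194) = (1.096×10^-6)(0.1115) = 1.22×10^-7 A.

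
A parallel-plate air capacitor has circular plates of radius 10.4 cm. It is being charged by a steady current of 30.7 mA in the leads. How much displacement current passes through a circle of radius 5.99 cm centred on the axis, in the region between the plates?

0.0102 A

No conduction current crosses the gap, so I_d there equals the 0.0307 A in the leads.
Since J_d is uniform, the enclosed fraction is (r/R)² = 0.3317, giving I_d,enc = 0.0102 A.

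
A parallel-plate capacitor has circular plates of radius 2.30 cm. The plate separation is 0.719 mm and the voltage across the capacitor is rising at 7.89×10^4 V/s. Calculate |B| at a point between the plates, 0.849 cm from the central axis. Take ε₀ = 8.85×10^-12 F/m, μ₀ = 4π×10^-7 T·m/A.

dE/dt = (dV/dt)/d = 1.097×10^8 V/(m·s); I_d = ε₀(πR²)(dE/dt) = (8.85×10^-12)(1.662×10^-3)(1.097×10^8) = 1.614×10^-6 A.
An Ampèrian loop of radius r encloses a fraction (r/R)² of I_d. Then B·2πr = μ₀ I_d (r/R)², giving B = μ₀ I_d r/(2πR²) = 5.18×10^-12 T.

5.18×10^-12 T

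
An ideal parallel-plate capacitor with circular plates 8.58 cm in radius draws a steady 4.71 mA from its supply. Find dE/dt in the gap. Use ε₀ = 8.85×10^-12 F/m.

By continuity, I_d in the gap equals the 4.71 mA flowing in the wire.
Since I_d = ε₀ A dE/dt, dE/dt = I_d/(ε₀A) = (4.71×10^-3)/((8.85×10^-12)(0.02313)) = 2.30×10^10 V/(m·s).

2.30×10^10 V/(m·s)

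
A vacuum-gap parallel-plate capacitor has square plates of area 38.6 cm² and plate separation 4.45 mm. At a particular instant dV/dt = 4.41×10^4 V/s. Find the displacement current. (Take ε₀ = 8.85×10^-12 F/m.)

3.39×10^-7 A

The displacement current equals the charging current C dV/dt. With C = ε₀A/d = (8.85×10^-12)(3.86×10^-3)/(4.45×10^-3) = 7.677×10^-12 F, I_d = (7.677×10^-12)(4.41×10^4) = 3.39×10^-7 A.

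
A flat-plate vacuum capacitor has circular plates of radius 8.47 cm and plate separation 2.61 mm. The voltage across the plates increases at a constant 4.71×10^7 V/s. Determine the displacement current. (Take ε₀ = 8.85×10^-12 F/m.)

3.60×10^-3 A

The displacement current equals the charging current C dV/dt. With C = ε₀A/d = (8.85×10^-12)(0.02254)/(2.61×10^-3) = 7.643×10^-11 F, I_d = (7.643×10^-11)(4.71×10^7) = 3.60×10^-3 A.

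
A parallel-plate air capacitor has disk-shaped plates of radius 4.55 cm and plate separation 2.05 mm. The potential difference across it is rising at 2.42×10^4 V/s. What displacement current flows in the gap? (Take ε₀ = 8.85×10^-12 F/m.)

The field between the plates is E = V/d, so dE/dt = (2.42×10^4)/(2.05×10^-3 m) = 1.180×10^7 V/(m·s).
I_d = ε₀ A (dE/dt) = (8.85×10^-12)(6.504×10^-3)(1.180×10^7) = 6.79×10^-7 A.

6.79×10^-7 A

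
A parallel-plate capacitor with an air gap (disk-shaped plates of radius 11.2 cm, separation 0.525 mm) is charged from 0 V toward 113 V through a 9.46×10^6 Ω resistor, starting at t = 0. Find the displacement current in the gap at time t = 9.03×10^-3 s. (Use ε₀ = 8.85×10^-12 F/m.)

2.84×10^-6 A

C = ε₀A/d = (8.85×10^-12)(0.03941)/(5.25×10^-4) = 6.643×10^-10 F and τ = RC = 6.284×10^-3 s. I_d in the gap equals the RC charging current.
I_d(t) = (V₀/R) e^(−t/τ) = 1.195×10^-5 · e^(−1.437) = 2.84×10^-6 A.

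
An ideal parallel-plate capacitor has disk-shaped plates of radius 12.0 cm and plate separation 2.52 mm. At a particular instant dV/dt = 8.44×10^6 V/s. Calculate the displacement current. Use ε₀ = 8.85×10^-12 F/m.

1.34×10^-3 A

C = ε₀A/d = (8.85×10^-12)(0.04524)/(2.52×10^-3) = 1.589×10^-10 F.
I_d = C dV/dt = (1.589×10^-10)(8.44×10^6) = 1.34×10^-3 A.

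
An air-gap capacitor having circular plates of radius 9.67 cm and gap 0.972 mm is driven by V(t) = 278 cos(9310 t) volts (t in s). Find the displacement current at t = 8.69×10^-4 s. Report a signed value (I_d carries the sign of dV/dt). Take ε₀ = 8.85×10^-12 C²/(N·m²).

C = ε₀A/d = (8.85×10^-12)(0.02938)/(9.72×10^-4) = 2.675×10^-10 F. dV/dt = V₀ω·−sin(ωt); at ωt = 8.09039 rad this factor is -0.9722.
I_d = C dV/dt = (2.675×10^-10)(278)(9310)(-0.9722) = -6.73×10^-4 A.

-6.73×10^-4 A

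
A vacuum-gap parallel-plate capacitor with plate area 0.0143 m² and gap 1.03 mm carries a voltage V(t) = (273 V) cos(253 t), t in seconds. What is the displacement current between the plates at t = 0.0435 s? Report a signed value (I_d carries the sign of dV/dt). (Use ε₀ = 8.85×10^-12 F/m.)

dV/dt = (273)(253)·−sin(11.0055) = 6.907×10^4 V/s.
I_d = C dV/dt with C = ε₀A/d = (8.85×10^-12)(0.0143)/(1.03×10^-3) = 1.229×10^-10 F, so I_d = (1.229×10^-10)(6.907×10^4) = 8.49×10^-6 A.

8.49×10^-6 A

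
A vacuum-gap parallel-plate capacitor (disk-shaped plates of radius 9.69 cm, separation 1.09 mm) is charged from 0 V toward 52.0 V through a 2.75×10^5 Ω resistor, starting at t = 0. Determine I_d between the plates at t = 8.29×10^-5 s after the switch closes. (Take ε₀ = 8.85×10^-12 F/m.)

5.37×10^-5 A

With C = ε₀A/d = (8.85×10^-12)(0.02950)/(1.09×10^-3) = 2.395×10^-10 F, the time constant is τ = RC = 6.586×10^-5 s, so t/τ = 1.259 and e^(−t/τ) = 0.2839.
I_d = I_cond = (V₀/R) e^(−t/τ) = (1.891×10^-4)(0.2839) = 5.37×10^-5 A.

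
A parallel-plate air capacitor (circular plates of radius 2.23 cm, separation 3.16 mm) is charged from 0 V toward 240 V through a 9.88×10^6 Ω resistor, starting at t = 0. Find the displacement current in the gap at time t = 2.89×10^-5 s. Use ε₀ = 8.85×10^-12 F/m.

1.24×10^-5 A

C = ε₀A/d = (8.85×10^-12)(1.562×10^-3)/(3.16×10^-3) = 4.375×10^-12 F, so τ = RC = 4.323×10^-5 s.
The conduction current is I(t) = (V₀/R) e^(−t/τ), and the displacement current between the plates equals it.
t/τ = 0.6685; I_d = (240/9.88×10^6) · e^(−0.6685) = (2.429×10^-5)(0.5125) = 1.24×10^-5 A.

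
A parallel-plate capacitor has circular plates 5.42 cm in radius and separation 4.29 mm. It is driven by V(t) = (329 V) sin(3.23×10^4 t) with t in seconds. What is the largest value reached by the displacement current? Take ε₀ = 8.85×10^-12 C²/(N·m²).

2.02×10^-4 A

C = ε₀A/d = (8.85×10^-12)(9.229×10^-3)/(4.29×10^-3) = 1.904×10^-11 F; ω = 3.23×10^4 rad/s.
I_d = C dV/dt, so |I_d|_max = C V₀ ω = (1.904×10^-11)(329)(3.23×10^4) = 2.02×10^-4 A.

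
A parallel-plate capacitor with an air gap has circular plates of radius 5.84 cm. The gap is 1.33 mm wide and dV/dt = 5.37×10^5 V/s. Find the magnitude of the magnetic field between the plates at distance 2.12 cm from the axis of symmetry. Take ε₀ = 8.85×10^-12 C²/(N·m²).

4.76×10^-11 T

I_d = C dV/dt with C = ε₀πR²/d = 7.127×10^-11 F, so I_d = (7.127×10^-11)(5.37×10^5) = 3.827×10^-5 A.
For r < R the Ampère–Maxwell law gives B(2πr) = μ₀ I_d (r²/R²), so B = μ₀ I_d r/(2πR²) = (4π×10^-7)(3.827×10^-5)(0.0212)/(2π·0.0584²) = 4.76×10^-11 T.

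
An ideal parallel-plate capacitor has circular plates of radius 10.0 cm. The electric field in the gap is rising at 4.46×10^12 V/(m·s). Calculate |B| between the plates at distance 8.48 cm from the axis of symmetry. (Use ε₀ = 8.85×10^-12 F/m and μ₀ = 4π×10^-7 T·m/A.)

2.10×10^-6 T

Total displacement current: I_d = ε₀(πR²)(dE/dt) = (8.85×10^-12)(0.03142)(4.46×10^12) = 1.240 A.
An Ampèrian loop of radius r encloses a fraction (r/R)² of I_d. Then B·2πr = μ₀ I_d (r/R)², giving B = μ₀ I_d r/(2πR²) = 2.10×10^-6 T.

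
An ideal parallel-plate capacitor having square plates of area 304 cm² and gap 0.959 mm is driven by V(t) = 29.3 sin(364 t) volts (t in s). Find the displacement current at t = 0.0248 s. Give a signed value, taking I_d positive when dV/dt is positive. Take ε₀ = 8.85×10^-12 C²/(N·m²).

C = ε₀A/d = (8.85×10^-12)(0.0304)/(9.59×10^-4) = 2.805×10^-10 F. dV/dt = V₀ω·cos(ωt); at ωt = 9.0272 rad this factor is -0.9220.
I_d = C dV/dt = (2.805×10^-10)(29.3)(364)(-0.9220) = -2.76×10^-6 A.

-2.76×10^-6 A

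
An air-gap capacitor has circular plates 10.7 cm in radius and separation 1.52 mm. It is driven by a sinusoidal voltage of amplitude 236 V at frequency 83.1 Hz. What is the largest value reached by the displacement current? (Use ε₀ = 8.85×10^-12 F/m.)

2.58×10^-5 A

C = ε₀A/d = (8.85×10^-12)(0.03597)/(1.52×10^-3) = 2.094×10^-10 F; ω = 2πf = 522.1 rad/s.
I_d = C dV/dt, so |I_d|_max = C V₀ ω = (2.094×10^-10)(236)(522.1) = 2.58×10^-5 A.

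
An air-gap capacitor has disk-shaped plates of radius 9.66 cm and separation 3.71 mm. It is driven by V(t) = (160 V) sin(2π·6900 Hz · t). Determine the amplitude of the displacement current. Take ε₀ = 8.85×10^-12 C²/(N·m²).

4.85×10^-4 A

(dE/dt)_max = V₀ω/d = 1.870×10^9 V/(m·s); ω = 2πf = 4.335×10^4 rad/s.
I_d,max = ε₀ A (dE/dt)_max = (8.85×10^-12)(0.02932)(1.870×10^9) = 4.85×10^-4 A.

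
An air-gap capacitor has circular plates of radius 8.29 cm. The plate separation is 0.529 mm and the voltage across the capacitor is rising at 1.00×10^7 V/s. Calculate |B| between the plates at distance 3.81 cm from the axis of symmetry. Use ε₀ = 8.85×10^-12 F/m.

I_d = C dV/dt with C = ε₀πR²/d = 3.612×10^-10 F, so I_d = (3.612×10^-10)(1.00×10^7) = 3.612×10^-3 A.
∮B·dl = μ₀ I_d,enc with I_d,enc = I_d r²/R² = 7.629×10^-4 A; so B = μ₀ I_d,enc/(2πr) = 4.00×10^-9 T.

4.00×10^-9 T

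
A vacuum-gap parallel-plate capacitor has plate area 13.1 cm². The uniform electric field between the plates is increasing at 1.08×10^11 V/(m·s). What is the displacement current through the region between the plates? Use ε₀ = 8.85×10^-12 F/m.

With a uniform field, Φ_E = EA, so I_d = ε₀ A dE/dt = 1.25×10^-3 A.

1.25×10^-3 A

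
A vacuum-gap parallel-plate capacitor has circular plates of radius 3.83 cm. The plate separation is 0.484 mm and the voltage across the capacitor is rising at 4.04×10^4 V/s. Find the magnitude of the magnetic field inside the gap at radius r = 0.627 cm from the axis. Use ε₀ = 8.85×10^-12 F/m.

With E = V/d, dE/dt = 8.347×10^7 V/(m·s) and πR² = 4.608×10^-3 m², giving I_d = ε₀ πR² dE/dt = 3.404×10^-6 A.
An Ampèrian loop of radius r encloses a fraction (r/R)² of I_d. Then B·2πr = μ₀ I_d (r/R)², giving B = μ₀ I_d r/(2πR²) = 2.91×10^-12 T.

2.91×10^-12 T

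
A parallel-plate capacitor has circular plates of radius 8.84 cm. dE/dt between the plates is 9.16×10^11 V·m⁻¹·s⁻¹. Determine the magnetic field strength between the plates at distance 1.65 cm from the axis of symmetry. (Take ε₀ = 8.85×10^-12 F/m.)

8.40×10^-8 T

Total displacement current: I_d = ε₀(πR²)(dE/dt) = (8.85×10^-12)(0.02455)(9.16×10^11) = 0.1990 A.
∮B·dl = μ₀ I_d,enc with I_d,enc = I_d r²/R² = 6.933×10^-3 A; so B = μ₀ I_d,enc/(2πr) = 8.40×10^-8 T.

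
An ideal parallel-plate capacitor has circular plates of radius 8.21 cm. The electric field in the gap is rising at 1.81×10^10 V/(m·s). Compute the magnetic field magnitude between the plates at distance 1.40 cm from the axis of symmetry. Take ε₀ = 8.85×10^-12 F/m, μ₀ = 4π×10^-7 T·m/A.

1.41×10^-9 T

Total displacement current: I_d = ε₀(πR²)(dE/dt) = (8.85×10^-12)(0.02118)(1.81×10^10) = 3.393×10^-3 A.
An Ampèrian loop of radius r encloses a fraction (r/R)² of I_d. Then B·2πr = μ₀ I_d (r/R)², giving B = μ₀ I_d r/(2πR²) = 1.41×10^-9 T.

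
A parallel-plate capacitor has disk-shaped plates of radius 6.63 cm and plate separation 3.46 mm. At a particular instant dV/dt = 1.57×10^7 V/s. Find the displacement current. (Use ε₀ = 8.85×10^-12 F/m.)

5.55×10^-4 A

C = ε₀A/d = (8.85×10^-12)(0.01381)/(3.46×10^-3) = 3.532×10^-11 F.
I_d = C dV/dt = (3.532×10^-11)(1.57×10^7) = 5.55×10^-4 A.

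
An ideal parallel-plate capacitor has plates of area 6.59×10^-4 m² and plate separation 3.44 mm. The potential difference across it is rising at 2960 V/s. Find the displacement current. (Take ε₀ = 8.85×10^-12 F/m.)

C = ε₀A/d = (8.85×10^-12)(6.59×10^-4)/(3.44×10^-3) = 1.695×10^-12 F.
I_d = C dV/dt = (1.695×10^-12)(2960) = 5.02×10^-9 A.

5.02×10^-9 A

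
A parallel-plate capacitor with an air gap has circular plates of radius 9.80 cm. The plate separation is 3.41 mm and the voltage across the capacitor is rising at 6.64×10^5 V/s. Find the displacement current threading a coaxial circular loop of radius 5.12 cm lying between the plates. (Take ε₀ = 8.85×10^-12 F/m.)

1.42×10^-5 A

dE/dt = (dV/dt)/d = 1.947×10^8 V/(m·s); I_d = ε₀(πR²)(dE/dt) = (8.85×10^-12)(0.03017)(1.947×10^8) = 5.199×10^-5 A.
Since J_d is uniform, the enclosed fraction is (r/R)² = 0.2730, giving I_d,enc = 1.42×10^-5 A.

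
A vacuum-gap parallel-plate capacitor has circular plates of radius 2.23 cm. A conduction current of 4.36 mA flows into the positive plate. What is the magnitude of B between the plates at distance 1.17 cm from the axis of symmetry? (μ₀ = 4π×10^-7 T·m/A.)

2.05×10^-8 T

By continuity the displacement current in the gap matches the conduction current: I_d = 4.36×10^-3 A.
For r < R the Ampère–Maxwell law gives B(2πr) = μ₀ I_d (r²/R²), so B = μ₀ I_d r/(2πR²) = (4π×10^-7)(4.36×10^-3)(0.0117)/(2π·0.0223²) = 2.05×10^-8 T.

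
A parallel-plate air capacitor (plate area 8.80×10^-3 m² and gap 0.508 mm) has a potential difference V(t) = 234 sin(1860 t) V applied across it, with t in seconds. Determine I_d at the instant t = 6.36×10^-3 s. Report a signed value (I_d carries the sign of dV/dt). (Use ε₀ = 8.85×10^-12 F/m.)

C = ε₀A/d = (8.85×10^-12)(8.80×10^-3)/(5.08×10^-4) = 1.533×10^-10 F. dV/dt = V₀ω·cos(ωt); at ωt = 11.8296 rad this factor is 0.7406.
I_d = C dV/dt = (1.533×10^-10)(234)(1860)(0.7406) = 4.94×10^-5 A.

4.94×10^-5 A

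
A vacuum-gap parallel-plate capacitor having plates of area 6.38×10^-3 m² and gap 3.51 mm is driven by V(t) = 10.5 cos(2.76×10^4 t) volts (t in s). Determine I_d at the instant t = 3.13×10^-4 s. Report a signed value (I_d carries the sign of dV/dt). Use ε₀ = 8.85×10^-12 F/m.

-3.30×10^-6 A

C = ε₀A/d = (8.85×10^-12)(6.38×10^-3)/(3.51×10^-3) = 1.609×10^-11 F. dV/dt = V₀ω·−sin(ωt); at ωt = 8.6388 rad this factor is -0.7075.
I_d = C dV/dt = (1.609×10^-11)(10.5)(2.76×10^4)(-0.7075) = -3.30×10^-6 A.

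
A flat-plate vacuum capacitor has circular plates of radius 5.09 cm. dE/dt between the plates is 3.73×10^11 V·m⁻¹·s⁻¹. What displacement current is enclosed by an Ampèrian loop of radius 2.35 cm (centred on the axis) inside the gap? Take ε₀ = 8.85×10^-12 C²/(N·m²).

5.73×10^-3 A

Through the whole plate area (πR² = 8.139×10^-3 m²), I_d = ε₀ πR² dE/dt = 0.02687 A.
The field is uniform, so I_d,enc = I_d (r/R)² = (0.02687)(2.35/5.09)² = 5.73×10^-3 A.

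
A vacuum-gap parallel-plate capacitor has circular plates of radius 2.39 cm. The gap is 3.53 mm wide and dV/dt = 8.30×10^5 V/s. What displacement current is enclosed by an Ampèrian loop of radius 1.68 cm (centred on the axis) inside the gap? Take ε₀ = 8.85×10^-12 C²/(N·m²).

1.85×10^-6 A

dE/dt = (dV/dt)/d = 2.351×10^8 V/(m·s); I_d = ε₀(πR²)(dE/dt) = (8.85×10^-12)(1.795×10^-3)(2.351×10^8) = 3.735×10^-6 A.
The field is uniform, so I_d,enc = I_d (r/R)² = (3.735×10^-6)(1.68/2.39)² = 1.85×10^-6 A.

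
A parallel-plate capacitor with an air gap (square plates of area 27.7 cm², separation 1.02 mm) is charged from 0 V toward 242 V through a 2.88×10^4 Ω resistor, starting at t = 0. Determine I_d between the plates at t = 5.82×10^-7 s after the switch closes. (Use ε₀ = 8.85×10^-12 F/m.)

C = ε₀A/d = (8.85×10^-12)(2.77×10^-3)/(1.02×10^-3) = 2.403×10^-11 F and τ = RC = 6.921×10^-7 s. I_d in the gap equals the RC charging current.
I_d(t) = (V₀/R) e^(−t/τ) = 8.403×10^-3 · e^(−0.8409) = 3.62×10^-3 A.

3.62×10^-3 A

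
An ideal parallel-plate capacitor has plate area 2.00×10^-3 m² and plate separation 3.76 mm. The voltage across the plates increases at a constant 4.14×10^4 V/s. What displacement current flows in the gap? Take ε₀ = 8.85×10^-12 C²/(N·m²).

The displacement current equals the charging current C dV/dt. With C = ε₀A/d = (8.85×10^-12)(2.00×10^-3)/(3.76×10^-3) = 4.707×10^-12 F, I_d = (4.707×10^-12)(4.14×10^4) = 1.95×10^-7 A.

1.95×10^-7 A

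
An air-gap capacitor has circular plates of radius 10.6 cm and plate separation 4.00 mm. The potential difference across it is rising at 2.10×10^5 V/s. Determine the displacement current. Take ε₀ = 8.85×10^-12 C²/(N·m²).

E = V/d so dE/dt = (dV/dt)/d = 5.250×10^7 V/(m·s), and I_d = ε₀ A dE/dt = (8.85×10^-12)(0.03530)(5.250×10^7) = 1.64×10^-5 A.

1.64×10^-5 A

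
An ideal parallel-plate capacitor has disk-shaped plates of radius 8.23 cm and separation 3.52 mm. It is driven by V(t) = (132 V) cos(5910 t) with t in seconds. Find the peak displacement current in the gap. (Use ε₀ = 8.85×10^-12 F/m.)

4.17×10^-5 A

(dE/dt)_max = V₀ω/d = 2.216×10^8 V/(m·s); ω = 5910 rad/s.
I_d,max = ε₀ A (dE/dt)_max = (8.85×10^-12)(0.02128)(2.216×10^8) = 4.17×10^-5 A.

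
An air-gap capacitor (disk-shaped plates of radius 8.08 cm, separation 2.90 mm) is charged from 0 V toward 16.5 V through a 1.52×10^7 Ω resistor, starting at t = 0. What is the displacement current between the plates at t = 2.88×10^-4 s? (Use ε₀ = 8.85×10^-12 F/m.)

With C = ε₀A/d = (8.85×10^-12)(0.02051)/(2.90×10^-3) = 6.259×10^-11 F, the time constant is τ = RC = 9.514×10^-4 s, so t/τ = 0.3027 and e^(−t/τ) = 0.7388.
I_d = I_cond = (V₀/R) e^(−t/τ) = (1.086×10^-6)(0.7388) = 8.02×10^-7 A.

8.02×10^-7 A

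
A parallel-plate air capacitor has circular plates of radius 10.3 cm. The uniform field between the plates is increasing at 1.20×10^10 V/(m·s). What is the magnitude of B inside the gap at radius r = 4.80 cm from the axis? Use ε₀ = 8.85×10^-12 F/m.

3.20×10^-9 T

Total displacement current: I_d = ε₀(πR²)(dE/dt) = (8.85×10^-12)(0.03333)(1.20×10^10) = 3.540×10^-3 A.
An Ampèrian loop of radius r encloses a fraction (r/R)² of I_d. Then B·2πr = μ₀ I_d (r/R)², giving B = μ₀ I_d r/(2πR²) = 3.20×10^-9 T.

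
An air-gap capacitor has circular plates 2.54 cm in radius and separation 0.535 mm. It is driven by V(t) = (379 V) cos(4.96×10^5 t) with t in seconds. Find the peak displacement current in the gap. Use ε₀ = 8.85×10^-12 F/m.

6.30×10^-3 A

The displacement current equals the conduction current C dV/dt, which peaks at C V₀ ω.
With C = ε₀A/d = (8.85×10^-12)(2.027×10^-3)/(5.35×10^-4) = 3.353×10^-11 F and ω = 4.96×10^5 rad/s, I_d,max = (3.353×10^-11)(379)(4.96×10^5) = 6.30×10^-3 A.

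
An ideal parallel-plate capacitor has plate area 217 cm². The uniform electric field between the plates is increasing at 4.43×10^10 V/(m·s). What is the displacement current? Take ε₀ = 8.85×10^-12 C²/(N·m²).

8.51×10^-3 A

With a uniform field, Φ_E = EA, so I_d = ε₀ A dE/dt = 8.51×10^-3 A.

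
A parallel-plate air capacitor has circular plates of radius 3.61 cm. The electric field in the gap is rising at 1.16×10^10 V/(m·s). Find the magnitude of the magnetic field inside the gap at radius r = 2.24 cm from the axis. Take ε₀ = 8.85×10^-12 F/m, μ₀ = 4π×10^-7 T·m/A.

I_d = ε₀ dΦ_E/dt = ε₀ πR² (dE/dt) = (8.85×10^-12)(4.094×10^-3)(1.16×10^10) = 4.203×10^-4 A through the full plate area.
∮B·dl = μ₀ I_d,enc with I_d,enc = I_d r²/R² = 1.618×10^-4 A; so B = μ₀ I_d,enc/(2πr) = 1.44×10^-9 T.

1.44×10^-9 T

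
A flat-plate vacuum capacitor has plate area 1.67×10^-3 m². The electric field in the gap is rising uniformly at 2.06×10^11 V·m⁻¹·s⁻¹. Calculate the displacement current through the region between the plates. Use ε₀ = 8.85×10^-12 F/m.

I_d = ε₀ A (dE/dt) = (8.85×10^-12)(1.67×10^-3 m²)(2.06×10^11) = 3.04×10^-3 A.

3.04×10^-3 A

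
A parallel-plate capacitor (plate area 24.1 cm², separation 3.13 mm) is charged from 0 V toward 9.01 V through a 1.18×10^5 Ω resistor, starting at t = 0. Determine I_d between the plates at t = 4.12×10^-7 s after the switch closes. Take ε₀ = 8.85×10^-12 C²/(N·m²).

4.57×10^-5 A

With C = ε₀A/d = (8.85×10^-12)(2.41×10^-3)/(3.13×10^-3) = 6.814×10^-12 F, the time constant is τ = RC = 8.041×10^-7 s, so t/τ = 0.5124 and e^(−t/τ) = 0.5991.
I_d = I_cond = (V₀/R) e^(−t/τ) = (7.636×10^-5)(0.5991) = 4.57×10^-5 A.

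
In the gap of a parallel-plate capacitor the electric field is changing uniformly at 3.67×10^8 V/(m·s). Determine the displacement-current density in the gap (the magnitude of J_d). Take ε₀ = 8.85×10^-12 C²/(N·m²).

3.25×10^-3 A/m²

J_d = ε₀ ∂E/∂t, so J_d = 3.25×10^-3 A/m².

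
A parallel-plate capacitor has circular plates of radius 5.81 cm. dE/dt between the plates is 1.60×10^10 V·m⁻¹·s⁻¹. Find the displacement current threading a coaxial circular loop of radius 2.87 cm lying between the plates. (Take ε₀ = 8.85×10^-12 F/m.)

3.66×10^-4 A

I_d = ε₀ dΦ_E/dt = ε₀ πR² (dE/dt) = (8.85×10^-12)(0.01060)(1.60×10^10) = 1.501×10^-3 A through the full plate area.
Since J_d is uniform, the enclosed fraction is (r/R)² = 0.2440, giving I_d,enc = 3.66×10^-4 A.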